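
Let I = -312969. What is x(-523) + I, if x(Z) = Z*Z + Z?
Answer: -39963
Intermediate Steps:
x(Z) = Z + Z² (x(Z) = Z² + Z = Z + Z²)
x(-523) + I = -523*(1 - 523) - 312969 = -523*(-522) - 312969 = 273006 - 312969 = -39963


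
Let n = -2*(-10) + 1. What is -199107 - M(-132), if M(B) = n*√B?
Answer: -199107 - 42*I*√33 ≈ -1.9911e+5 - 241.27*I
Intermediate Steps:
n = 21 (n = 20 + 1 = 21)
M(B) = 21*√B
-199107 - M(-132) = -199107 - 21*√(-132) = -199107 - 21*2*I*√33 = -199107 - 42*I*√33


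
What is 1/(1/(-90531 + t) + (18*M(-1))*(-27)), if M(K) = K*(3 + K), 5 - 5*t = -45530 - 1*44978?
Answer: 362142/352002019 ≈ 0.0010288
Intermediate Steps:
t = 90513/5 (t = 1 - (-45530 - 1*44978)/5 = 1 - (-45530 - 44978)/5 = 1 - ⅕*(-90508) = 1 + 90508/5 = 90513/5 ≈ 18103.)
1/(1/(-90531 + t) + (18*M(-1))*(-27)) = 1/(1/(-90531 + 90513/5) + (18*(-(3 - 1)))*(-27)) = 1/(1/(-362142/5) + (18*(-1*2))*(-27)) = 1/(-5/362142 + (18*(-2))*(-27)) = 1/(-5/362142 - 36*(-27)) = 1/(-5/362142 + 972) = 1/(352002019/362142) = 362142/352002019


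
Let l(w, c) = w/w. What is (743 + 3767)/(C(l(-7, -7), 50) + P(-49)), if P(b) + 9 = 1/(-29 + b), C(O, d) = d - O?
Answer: 351780/3119 ≈ 112.79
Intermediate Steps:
l(w, c) = 1
P(b) = -9 + 1/(-29 + b)
(743 + 3767)/(C(l(-7, -7), 50) + P(-49)) = (743 + 3767)/((50 - 1*1) + (262 - 9*(-49))/(-29 - 49)) = 4510/((50 - 1) + (262 + 441)/(-78)) = 4510/(49 - 1/78*703) = 4510/(49 - 703/78) = 4510/(3119/78) = 4510*(78/3119) = 351780/3119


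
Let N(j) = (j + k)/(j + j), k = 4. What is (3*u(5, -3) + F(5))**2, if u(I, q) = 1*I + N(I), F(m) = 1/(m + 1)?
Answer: 71824/225 ≈ 319.22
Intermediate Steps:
F(m) = 1/(1 + m)
N(j) = (4 + j)/(2*j) (N(j) = (j + 4)/(j + j) = (4 + j)/((2*j)) = (4 + j)*(1/(2*j)) = (4 + j)/(2*j))
u(I, q) = I + (4 + I)/(2*I) (u(I, q) = 1*I + (4 + I)/(2*I) = I + (4 + I)/(2*I))
(3*u(5, -3) + F(5))**2 = (3*(1/2 + 5 + 2/5) + 1/(1 + 5))**2 = (3*(1/2 + 5 + 2*(1/5)) + 1/6)**2 = (3*(1/2 + 5 + 2/5) + 1/6)**2 = (3*(59/10) + 1/6)**2 = (177/10 + 1/6)**2 = (268/15)**2 = 71824/225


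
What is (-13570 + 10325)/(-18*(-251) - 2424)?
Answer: -3245/2094 ≈ -1.5497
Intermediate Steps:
(-13570 + 10325)/(-18*(-251) - 2424) = -3245/(4518 - 2424) = -3245/2094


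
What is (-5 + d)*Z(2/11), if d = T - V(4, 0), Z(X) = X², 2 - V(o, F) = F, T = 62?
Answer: 20/11 ≈ 1.8182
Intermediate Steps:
V(o, F) = 2 - F
d = 60 (d = 62 - (2 - 1*0) = 62 - (2 + 0) = 62 - 1*2 = 62 - 2 = 60)
(-5 + d)*Z(2/11) = (-5 + 60)*(2/11)² = 55*(2*(1/11))² = 55*(2/11)² = 55*(4/121) = 20/11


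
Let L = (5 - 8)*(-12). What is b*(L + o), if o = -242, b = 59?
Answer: -12154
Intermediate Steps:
L = 36 (L = -3*(-12) = 36)
b*(L + o) = 59*(36 - 242) = 59*(-206) = -12154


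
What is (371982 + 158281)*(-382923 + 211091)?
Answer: -91116151816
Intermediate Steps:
(371982 + 158281)*(-382923 + 211091) = 530263*(-171832) = -91116151816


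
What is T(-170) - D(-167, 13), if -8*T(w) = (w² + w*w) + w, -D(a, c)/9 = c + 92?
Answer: -25035/4 ≈ -6258.8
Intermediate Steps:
D(a, c) = -828 - 9*c (D(a, c) = -9*(c + 92) = -9*(92 + c) = -828 - 9*c)
T(w) = -w²/4 - w/8 (T(w) = -((w² + w*w) + w)/8 = -((w² + w²) + w)/8 = -(2*w² + w)/8 = -(w + 2*w²)/8 = -w²/4 - w/8)
T(-170) - D(-167, 13) = -⅛*(-170)*(1 + 2*(-170)) - (-828 - 9*13) = -⅛*(-170)*(1 - 340) - (-828 - 117) = -⅛*(-170)*(-339) - 1*(-945) = -28815/4 + 945 = -25035/4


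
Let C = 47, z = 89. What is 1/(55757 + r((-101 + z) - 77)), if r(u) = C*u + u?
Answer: 1/51485 ≈ 1.9423e-5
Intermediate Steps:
r(u) = 48*u (r(u) = 47*u + u = 48*u)
1/(55757 + r((-101 + z) - 77)) = 1/(55757 + 48*((-101 + 89) - 77)) = 1/(55757 + 48*(-12 - 77)) = 1/(55757 + 48*(-89)) = 1/(55757 - 4272) = 1/51485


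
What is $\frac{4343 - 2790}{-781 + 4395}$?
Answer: $\frac{1553}{3614} \approx 0.42972$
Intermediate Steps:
$\frac{4343 - 2790}{-781 + 4395} = \frac{1553}{3614}$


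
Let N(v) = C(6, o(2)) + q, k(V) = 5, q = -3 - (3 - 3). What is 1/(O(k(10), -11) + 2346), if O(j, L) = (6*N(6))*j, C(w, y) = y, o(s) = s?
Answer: 1/2316 ≈ 0.00043178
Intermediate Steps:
q = -3 (q = -3 - 1*0 = -3 + 0 = -3)
N(v) = -1 (N(v) = 2 - 3 = -1)
O(j, L) = -6*j (O(j, L) = (6*(-1))*j = -6*j)
1/(O(k(10), -11) + 2346) = 1/(-6*5 + 2346) = 1/(-30 + 2346) = 1/2316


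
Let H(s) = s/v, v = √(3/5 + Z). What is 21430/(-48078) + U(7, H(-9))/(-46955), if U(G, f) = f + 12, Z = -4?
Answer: -503411293/1128751245 - 9*I*√85/798235 ≈ -0.44599 - 0.00010395*I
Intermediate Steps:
v = I*√85/5 (v = √(3/5 - 4) = √(3*(⅕) - 4) = √(⅗ - 4) = √(-17/5) = I*√85/5 ≈ 1.8439*I)
H(s) = -I*s*√85/17 (H(s) = s/((I*√85/5)) = s*(-I*√85/17) = -I*s*√85/17)
U(G, f) = 12 + f
21430/(-48078) + U(7, H(-9))/(-46955) = 21430/(-48078) + (12 - 1/17*I*(-9)*√85)/(-46955) = 21430*(-1/48078) + (12 + 9*I*√85/17)*(-1/46955) = -10715/24039 + (-12/46955 - 9*I*√85/798235) = -503411293/1128751245 - 9*I*√85/798235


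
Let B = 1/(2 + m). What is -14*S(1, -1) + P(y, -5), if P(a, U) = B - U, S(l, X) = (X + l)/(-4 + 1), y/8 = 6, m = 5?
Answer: 36/7 ≈ 5.1429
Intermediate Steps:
y = 48 (y = 8*6 = 48)
S(l, X) = -X/3 - l/3 (S(l, X) = (X + l)/(-3) = (X + l)*(-⅓) = -X/3 - l/3)
B = ⅐ (B = 1/(2 + 5) = 1/7 = ⅐ ≈ 0.14286)
P(a, U) = ⅐ - U
-14*S(1, -1) + P(y, -5) = -14*(-⅓*(-1) - ⅓*1) + (⅐ - 1*(-5)) = -14*(⅓ - ⅓) + (⅐ + 5) = -14*0 + 36/7 = 0 + 36/7 = 36/7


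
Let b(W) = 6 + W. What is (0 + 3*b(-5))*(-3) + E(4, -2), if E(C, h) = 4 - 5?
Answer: -10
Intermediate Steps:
E(C, h) = -1
(0 + 3*b(-5))*(-3) + E(4, -2) = (0 + 3*(6 - 5))*(-3) - 1 = (0 + 3*1)*(-3) - 1 = (0 + 3)*(-3) - 1 = 3*(-3) - 1 = -9 - 1 = -10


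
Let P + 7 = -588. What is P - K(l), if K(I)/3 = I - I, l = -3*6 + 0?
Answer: -595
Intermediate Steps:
P = -595 (P = -7 - 588 = -595)
l = -18 (l = -18 + 0 = -18)
K(I) = 0 (K(I) = 3*(I - I) = 3*0 = 0)
P - K(l) = -595 - 1*0 = -595 + 0 = -595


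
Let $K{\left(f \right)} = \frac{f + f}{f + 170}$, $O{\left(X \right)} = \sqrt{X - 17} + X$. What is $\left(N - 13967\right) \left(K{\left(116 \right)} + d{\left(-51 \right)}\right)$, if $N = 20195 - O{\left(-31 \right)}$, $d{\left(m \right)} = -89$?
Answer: $- \frac{7175659}{13} + \frac{50444 i \sqrt{3}}{143} \approx -5.5197 \cdot 10^{5} + 610.99 i$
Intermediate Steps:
$O{\left(X \right)} = X + \sqrt{-17 + X}$ ($O{\left(X \right)} = \sqrt{-17 + X} + X = X + \sqrt{-17 + X}$)
$K{\left(f \right)} = \frac{2 f}{170 + f}$
$N = 20226 - 4 i \sqrt{3}$ ($N = 20195 - \left(-31 + \sqrt{-17 - 31}\right) = 20195 - \left(-31 + \sqrt{-48}\right) = 20195 - \left(-31 + 4 i \sqrt{3}\right) = 20195 + \left(31 - 4 i \sqrt{3}\right) = 20226 - 4 i \sqrt{3} \approx 20226.0 - 6.9282 i$)
$\left(N - 13967\right) \left(K{\left(116 \right)} + d{\left(-51 \right)}\right) = \left(\left(20226 - 4 i \sqrt{3}\right) - 13967\right) \left(2 \cdot 116 \frac{1}{170 + 116} - 89\right) = \left(6259 - 4 i \sqrt{3}\right) \left(2 \cdot 116 \cdot \frac{1}{286} - 89\right) = \left(6259 - 4 i \sqrt{3}\right) \left(\frac{116}{143} - 89\right) = \left(6259 - 4 i \sqrt{3}\right) \left(- \frac{12611}{143}\right) = - \frac{7175659}{13} + \frac{50444 i \sqrt{3}}{143}$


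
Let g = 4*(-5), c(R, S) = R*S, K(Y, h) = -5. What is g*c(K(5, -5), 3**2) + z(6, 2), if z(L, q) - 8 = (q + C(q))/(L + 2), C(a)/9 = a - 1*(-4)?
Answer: 915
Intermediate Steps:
C(a) = 36 + 9*a (C(a) = 9*(a - 1*(-4)) = 9*(a + 4) = 9*(4 + a) = 36 + 9*a)
z(L, q) = 8 + (36 + 10*q)/(2 + L) (z(L, q) = 8 + (q + (36 + 9*q))/(L + 2) = 8 + (36 + 10*q)/(2 + L))
g = -20
g*c(K(5, -5), 3**2) + z(6, 2) = -(-100)*3**2 + 2*(26 + 4*6 + 5*2)/(2 + 6) = -(-100)*9 + 2*(26 + 24 + 10)/8 = -20*(-45) + 2*(1/8)*60 = 900 + 15 = 915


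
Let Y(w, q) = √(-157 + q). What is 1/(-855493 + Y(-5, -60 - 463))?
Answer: -855493/731868273729 - 2*I*√170/731868273729 ≈ -1.1689e-6 - 3.563e-11*I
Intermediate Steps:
1/(-855493 + Y(-5, -60 - 463)) = 1/(-855493 + √(-157 + (-60 - 463))) = 1/(-855493 + √(-157 - 523)) = 1/(-855493 + √(-680)) = 1/(-855493 + 2*I*√170)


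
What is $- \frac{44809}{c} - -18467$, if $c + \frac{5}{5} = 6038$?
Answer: $\frac{111440470}{6037} \approx 18460.0$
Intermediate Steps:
$c = 6037$ ($c = -1 + 6038 = 6037$)
$- \frac{44809}{c} - -18467 = - \frac{44809}{6037} - -18467 = \left(-44809\right) \frac{1}{6037} + 18467 = - \frac{44809}{6037} + 18467 = \frac{111440470}{6037}$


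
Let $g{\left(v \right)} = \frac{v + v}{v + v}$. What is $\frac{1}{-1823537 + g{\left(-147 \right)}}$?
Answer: $- \frac{1}{1823536} \approx -5.4839 \cdot 10^{-7}$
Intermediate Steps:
$g{\left(v \right)} = 1$ ($g{\left(v \right)} = \frac{2 v}{2 v} = 2 v \frac{1}{2 v} = 1$)
$\frac{1}{-1823537 + g{\left(-147 \right)}} = \frac{1}{-1823537 + 1} = \frac{1}{-1823536} = - \frac{1}{1823536}$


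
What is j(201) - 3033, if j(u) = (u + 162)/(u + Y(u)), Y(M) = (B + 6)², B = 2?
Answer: -803382/265 ≈ -3031.6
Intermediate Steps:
Y(M) = 64 (Y(M) = (2 + 6)² = 8² = 64)
j(u) = (162 + u)/(64 + u) (j(u) = (u + 162)/(u + 64) = (162 + u)/(64 + u))
j(201) - 3033 = (162 + 201)/(64 + 201) - 3033 = 363/265 - 3033 = -803382/265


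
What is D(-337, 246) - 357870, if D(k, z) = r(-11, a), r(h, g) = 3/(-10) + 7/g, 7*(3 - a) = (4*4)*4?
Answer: -153884719/430 ≈ -3.5787e+5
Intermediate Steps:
a = -43/7 (a = 3 - 4*4*4/7 = 3 - 16*4/7 = 3 - 1/7*64 = 3 - 64/7 = -43/7 ≈ -6.1429)
r(h, g) = -3/10 + 7/g (r(h, g) = 3*(-1/10) + 7/g = -3/10 + 7/g)
D(k, z) = -619/430 (D(k, z) = -3/10 + 7/(-43/7) = -3/10 + 7*(-7/43) = -3/10 - 49/43 = -619/430)
D(-337, 246) - 357870 = -619/430 - 357870 = -153884719/430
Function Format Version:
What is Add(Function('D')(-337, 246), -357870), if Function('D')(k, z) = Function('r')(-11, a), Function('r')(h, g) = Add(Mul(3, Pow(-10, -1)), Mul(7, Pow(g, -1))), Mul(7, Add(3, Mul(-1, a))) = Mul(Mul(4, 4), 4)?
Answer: Rational(-153884719, 430) ≈ -3.5787e+5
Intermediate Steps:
a = Rational(-43, 7) (a = Add(3, Mul(Rational(-1, 7), Mul(Mul(4, 4), 4))) = Add(3, Mul(Rational(-1, 7), Mul(16, 4))) = Add(3, Mul(Rational(-1, 7), 64)) = Add(3, Rational(-64, 7)) = Rational(-43, 7) ≈ -6.1429)
Function('r')(h, g) = Add(Rational(-3, 10), Mul(7, Pow(g, -1))) (Function('r')(h, g) = Add(Mul(3, Rational(-1, 10)), Mul(7, Pow(g, -1))) = Add(Rational(-3, 10), Mul(7, Pow(g, -1))))
Function('D')(k, z) = Rational(-619, 430) (Function('D')(k, z) = Add(Rational(-3, 10), Mul(7, Pow(Rational(-43, 7), -1))) = Add(Rational(-3, 10), Mul(7, Rational(-7, 43))) = Add(Rational(-3, 10), Rational(-49, 43)) = Rational(-619, 430))
Add(Function('D')(-337, 246), -357870) = Add(Rational(-619, 430), -357870) = Rational(-153884719, 430)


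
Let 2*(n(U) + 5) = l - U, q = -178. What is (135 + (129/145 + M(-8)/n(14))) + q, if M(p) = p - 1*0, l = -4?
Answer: -42162/1015 ≈ -41.539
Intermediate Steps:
M(p) = p (M(p) = p + 0 = p)
n(U) = -7 - U/2 (n(U) = -5 + (-4 - U)/2 = -5 + (-2 - U/2) = -7 - U/2)
(135 + (129/145 + M(-8)/n(14))) + q = (135 + (129/145 - 8/(-7 - 1/2*14))) - 178 = (135 + (129*(1/145) - 8/(-7 - 7))) - 178 = (135 + (129/145 - 8/(-14))) - 178 = (135 + (129/145 - 8*(-1/14))) - 178 = (135 + (129/145 + 4/7)) - 178 = (135 + 1483/1015) - 178 = 138508/1015 - 178 = -42162/1015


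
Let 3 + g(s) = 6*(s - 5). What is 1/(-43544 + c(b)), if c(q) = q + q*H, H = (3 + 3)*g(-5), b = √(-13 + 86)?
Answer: -43544/1885704519 + 377*√73/1885704519 ≈ -2.1383e-5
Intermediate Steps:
g(s) = -33 + 6*s (g(s) = -3 + 6*(s - 5) = -3 + 6*(-5 + s) = -3 + (-30 + 6*s) = -33 + 6*s)
b = √73 ≈ 8.5440
H = -378 (H = (3 + 3)*(-33 + 6*(-5)) = 6*(-33 - 30) = 6*(-63) = -378)
c(q) = -377*q (c(q) = q + q*(-378) = q - 378*q = -377*q)
1/(-43544 + c(b)) = 1/(-43544 - 377*√73)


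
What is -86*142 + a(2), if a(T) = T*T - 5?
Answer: -12213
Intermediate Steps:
a(T) = -5 + T² (a(T) = T² - 5 = -5 + T²)
-86*142 + a(2) = -86*142 + (-5 + 2²) = -12212 + (-5 + 4) = -12212 - 1 = -12213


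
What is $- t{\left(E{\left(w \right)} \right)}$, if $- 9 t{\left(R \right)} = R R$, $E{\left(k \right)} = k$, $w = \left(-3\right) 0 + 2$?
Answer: $\frac{4}{9} \approx 0.44444$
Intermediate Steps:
$w = 2$ ($w = 0 + 2 = 2$)
$t{\left(R \right)} = - \frac{R^{2}}{9}$ ($t{\left(R \right)} = - \frac{R R}{9} = - \frac{R^{2}}{9}$)
$- t{\left(E{\left(w \right)} \right)} = - \frac{\left(-1\right) 2^{2}}{9} = - \frac{\left(-1\right) 4}{9} = \left(-1\right) \left(- \frac{4}{9}\right) = \frac{4}{9}$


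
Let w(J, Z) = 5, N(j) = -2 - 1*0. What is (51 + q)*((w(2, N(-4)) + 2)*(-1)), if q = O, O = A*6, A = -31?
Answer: 945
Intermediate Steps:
N(j) = -2 (N(j) = -2 + 0 = -2)
O = -186 (O = -31*6 = -186)
q = -186
(51 + q)*((w(2, N(-4)) + 2)*(-1)) = (51 - 186)*((5 + 2)*(-1)) = -945*(-1) = -135*(-7) = 945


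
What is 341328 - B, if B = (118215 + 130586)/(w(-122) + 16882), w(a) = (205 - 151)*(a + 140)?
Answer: 6093821311/17854 ≈ 3.4131e+5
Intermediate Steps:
w(a) = 7560 + 54*a (w(a) = 54*(140 + a) = 7560 + 54*a)
B = 248801/17854 (B = (118215 + 130586)/((7560 + 54*(-122)) + 16882) = 248801/((7560 - 6588) + 16882) = 248801/(972 + 16882) = 248801/17854 ≈ 13.935)
341328 - B = 341328 - 1*248801/17854 = 341328 - 248801/17854 = 6093821311/17854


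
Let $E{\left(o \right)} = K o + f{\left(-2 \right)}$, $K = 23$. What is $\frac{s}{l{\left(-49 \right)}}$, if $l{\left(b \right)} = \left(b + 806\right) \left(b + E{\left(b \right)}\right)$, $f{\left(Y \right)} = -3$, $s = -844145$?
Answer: $\frac{844145}{892503} \approx 0.94582$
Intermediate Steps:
$E{\left(o \right)} = -3 + 23 o$ ($E{\left(o \right)} = 23 o - 3 = -3 + 23 o$)
$l{\left(b \right)} = \left(-3 + 24 b\right) \left(806 + b\right)$ ($l{\left(b \right)} = \left(b + 806\right) \left(b + \left(-3 + 23 b\right)\right) = \left(806 + b\right) \left(-3 + 24 b\right) = \left(-3 + 24 b\right) \left(806 + b\right)$)
$\frac{s}{l{\left(-49 \right)}} = - \frac{844145}{-2418 + 24 \left(-49\right)^{2} + 19341 \left(-49\right)} = - \frac{844145}{-2418 + 24 \cdot 2401 - 947709} = - \frac{844145}{-2418 + 57624 - 947709} = - \frac{844145}{-892503} = \left(-844145\right) \left(- \frac{1}{892503}\right) = \frac{844145}{892503}$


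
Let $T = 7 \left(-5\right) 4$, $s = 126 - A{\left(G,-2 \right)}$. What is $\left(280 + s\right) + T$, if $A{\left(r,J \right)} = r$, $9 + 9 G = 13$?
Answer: $\frac{2390}{9} \approx 265.56$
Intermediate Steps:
$G = \frac{4}{9}$ ($G = -1 + \frac{1}{9} \cdot 13 = -1 + \frac{13}{9} = \frac{4}{9} \approx 0.44444$)
$s = \frac{1130}{9}$ ($s = 126 - \frac{4}{9} = \frac{1130}{9} \approx 125.56$)
$T = -140$ ($T = \left(-35\right) 4 = -140$)
$\left(280 + s\right) + T = \left(280 + \frac{1130}{9}\right) - 140 = \frac{3650}{9} - 140 = \frac{2390}{9}$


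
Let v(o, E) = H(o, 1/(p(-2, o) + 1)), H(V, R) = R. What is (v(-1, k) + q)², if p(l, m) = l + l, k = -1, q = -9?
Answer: 784/9 ≈ 87.111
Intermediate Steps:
p(l, m) = 2*l
v(o, E) = -⅓ (v(o, E) = 1/(2*(-2) + 1) = 1/(-4 + 1) = 1/(-3) = -⅓)
(v(-1, k) + q)² = (-⅓ - 9)² = (-28/3)² = 784/9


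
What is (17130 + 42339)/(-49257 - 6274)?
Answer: -59469/55531 ≈ -1.0709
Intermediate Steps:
(17130 + 42339)/(-49257 - 6274) = 59469/(-55531) = 59469*(-1/55531) = -59469/55531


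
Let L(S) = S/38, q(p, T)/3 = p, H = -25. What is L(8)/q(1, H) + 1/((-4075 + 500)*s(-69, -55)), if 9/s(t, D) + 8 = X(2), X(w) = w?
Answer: 14338/203775 ≈ 0.070362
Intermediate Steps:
q(p, T) = 3*p
s(t, D) = -3/2 (s(t, D) = 9/(-8 + 2) = 9/(-6) = 9*(-⅙) = -3/2)
L(S) = S/38 (L(S) = S*(1/38) = S/38)
L(8)/q(1, H) + 1/((-4075 + 500)*s(-69, -55)) = ((1/38)*8)/((3*1)) + 1/((-4075 + 500)*(-3/2)) = (4/19)/3 - ⅔/(-3575) = (4/19)*(⅓) - 1/3575*(-⅔) = 4/57 + 2/10725 = 14338/203775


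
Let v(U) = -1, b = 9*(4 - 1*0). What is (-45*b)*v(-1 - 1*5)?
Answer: 1620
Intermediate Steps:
b = 36 (b = 9*(4 + 0) = 9*4 = 36)
(-45*b)*v(-1 - 1*5) = -45*36*(-1) = -1620*(-1) = 1620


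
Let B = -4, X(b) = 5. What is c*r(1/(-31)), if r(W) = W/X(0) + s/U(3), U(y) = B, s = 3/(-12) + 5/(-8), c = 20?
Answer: 1053/248 ≈ 4.2460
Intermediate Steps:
s = -7/8 (s = 3*(-1/12) + 5*(-1/8) = -1/4 - 5/8 = -7/8 ≈ -0.87500)
U(y) = -4
r(W) = 7/32 + W/5 (r(W) = W/5 - 7/8/(-4) = W*(1/5) - 7/8*(-1/4) = W/5 + 7/32 = 7/32 + W/5)
c*r(1/(-31)) = 20*(7/32 + (1/(-31))/5) = 20*(7/32 + (1*(-1/31))/5) = 20*(7/32 + (1/5)*(-1/31)) = 20*(7/32 - 1/155) = 20*(1053/4960) = 1053/248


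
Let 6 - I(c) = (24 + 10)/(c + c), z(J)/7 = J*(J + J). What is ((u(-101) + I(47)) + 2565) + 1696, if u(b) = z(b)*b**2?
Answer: 68471944390/47 ≈ 1.4568e+9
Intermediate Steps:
z(J) = 14*J**2 (z(J) = 7*(J*(J + J)) = 7*(J*(2*J)) = 7*(2*J**2) = 14*J**2)
I(c) = 6 - 17/c (I(c) = 6 - (24 + 10)/(c + c) = 6 - 34/(2*c) = 6 - 34*1/(2*c) = 6 - 17/c)
u(b) = 14*b**4 (u(b) = (14*b**2)*b**2 = 14*b**4)
((u(-101) + I(47)) + 2565) + 1696 = ((14*(-101)**4 + (6 - 17/47)) + 2565) + 1696 = ((14*104060401 + (6 - 17*1/47)) + 2565) + 1696 = ((1456845614 + (6 - 17/47)) + 2565) + 1696 = ((1456845614 + 265/47) + 2565) + 1696 = (68471744123/47 + 2565) + 1696 = 68471864678/47 + 1696 = 68471944390/47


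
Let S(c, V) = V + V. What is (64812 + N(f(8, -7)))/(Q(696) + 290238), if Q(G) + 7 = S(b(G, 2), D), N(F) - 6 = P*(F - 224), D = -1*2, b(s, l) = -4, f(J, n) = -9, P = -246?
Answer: 17448/41461 ≈ 0.42083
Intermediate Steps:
D = -2
N(F) = 55110 - 246*F (N(F) = 6 - 246*(F - 224) = 6 - 246*(-224 + F) = 6 + (55104 - 246*F) = 55110 - 246*F)
S(c, V) = 2*V
Q(G) = -11 (Q(G) = -7 + 2*(-2) = -7 - 4 = -11)
(64812 + N(f(8, -7)))/(Q(696) + 290238) = (64812 + (55110 - 246*(-9)))/(-11 + 290238) = (64812 + (55110 + 2214))/290227 = (64812 + 57324)*(1/290227) = 122136*(1/290227) = 17448/41461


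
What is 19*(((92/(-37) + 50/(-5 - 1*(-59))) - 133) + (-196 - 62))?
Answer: -7451192/999 ≈ -7458.6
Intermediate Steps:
19*(((92/(-37) + 50/(-5 - 1*(-59))) - 133) + (-196 - 62)) = 19*(((92*(-1/37) + 50/(-5 + 59)) - 133) - 258) = 19*(((-92/37 + 50/54) - 133) - 258) = 19*(((-92/37 + 50*(1/54)) - 133) - 258) = 19*(((-92/37 + 25/27) - 133) - 258) = 19*((-1559/999 - 133) - 258) = 19*(-134426/999 - 258) = 19*(-392168/999) = -7451192/999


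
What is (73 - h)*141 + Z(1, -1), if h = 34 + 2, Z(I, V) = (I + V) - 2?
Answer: 5215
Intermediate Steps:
Z(I, V) = -2 + I + V
h = 36
(73 - h)*141 + Z(1, -1) = (73 - 1*36)*141 + (-2 + 1 - 1) = (73 - 36)*141 - 2 = 37*141 - 2 = 5217 - 2 = 5215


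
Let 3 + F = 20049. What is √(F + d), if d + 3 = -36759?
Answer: 2*I*√4179 ≈ 129.29*I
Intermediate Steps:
F = 20046 (F = -3 + 20049 = 20046)
d = -36762 (d = -3 - 36759 = -36762)
√(F + d) = √(20046 - 36762) = √(-16716) = 2*I*√4179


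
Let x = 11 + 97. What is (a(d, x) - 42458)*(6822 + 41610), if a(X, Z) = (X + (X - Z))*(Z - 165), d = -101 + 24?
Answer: -1333042368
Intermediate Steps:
d = -77
x = 108
a(X, Z) = (-165 + Z)*(-Z + 2*X) (a(X, Z) = (-Z + 2*X)*(-165 + Z) = (-165 + Z)*(-Z + 2*X))
(a(d, x) - 42458)*(6822 + 41610) = ((-1*108**2 - 330*(-77) + 165*108 + 2*(-77)*108) - 42458)*(6822 + 41610) = ((-1*11664 + 25410 + 17820 - 16632) - 42458)*48432 = ((-11664 + 25410 + 17820 - 16632) - 42458)*48432 = (14934 - 42458)*48432 = -27524*48432 = -1333042368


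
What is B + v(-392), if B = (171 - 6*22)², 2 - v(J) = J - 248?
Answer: 2163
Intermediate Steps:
v(J) = 250 - J (v(J) = 2 - (J - 248) = 2 - (-248 + J) = 2 + (248 - J) = 250 - J)
B = 1521 (B = (171 - 132)² = 39² = 1521)
B + v(-392) = 1521 + (250 - 1*(-392)) = 1521 + (250 + 392) = 1521 + 642 = 2163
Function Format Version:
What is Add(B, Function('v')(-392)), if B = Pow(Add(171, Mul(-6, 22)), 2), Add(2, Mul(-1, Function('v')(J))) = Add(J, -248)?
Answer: 2163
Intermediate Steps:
Function('v')(J) = Add(250, Mul(-1, J)) (Function('v')(J) = Add(2, Mul(-1, Add(J, -248))) = Add(2, Mul(-1, Add(-248, J))) = Add(2, Add(248, Mul(-1, J))) = Add(250, Mul(-1, J)))
B = 1521 (B = Pow(Add(171, -132), 2) = Pow(39, 2) = 1521)
Add(B, Function('v')(-392)) = Add(1521, Add(250, Mul(-1, -392))) = Add(1521, Add(250, 392)) = Add(1521, 642) = 2163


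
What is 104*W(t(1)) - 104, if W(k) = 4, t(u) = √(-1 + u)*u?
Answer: 312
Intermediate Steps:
t(u) = u*√(-1 + u)
104*W(t(1)) - 104 = 104*4 - 104 = 416 - 104 = 312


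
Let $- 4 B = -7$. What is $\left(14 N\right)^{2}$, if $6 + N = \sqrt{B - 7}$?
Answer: $6027 - 1176 i \sqrt{21} \approx 6027.0 - 5389.1 i$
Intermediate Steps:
$B = \frac{7}{4}$ ($B = \left(- \frac{1}{4}\right) \left(-7\right) = \frac{7}{4} \approx 1.75$)
$N = -6 + \frac{i \sqrt{21}}{2}$ ($N = -6 + \sqrt{\frac{7}{4} - 7} = -6 + \sqrt{- \frac{21}{4}} = -6 + \frac{i \sqrt{21}}{2} \approx -6.0 + 2.2913 i$)
$\left(14 N\right)^{2} = \left(14 \left(-6 + \frac{i \sqrt{21}}{2}\right)\right)^{2} = \left(-84 + 7 i \sqrt{21}\right)^{2}$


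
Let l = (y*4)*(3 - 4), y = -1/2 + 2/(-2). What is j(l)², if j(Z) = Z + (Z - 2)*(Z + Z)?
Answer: 2916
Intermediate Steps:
y = -3/2 (y = -1*½ + 2*(-½) = -½ - 1 = -3/2 ≈ -1.5000)
l = 6 (l = (-3/2*4)*(3 - 4) = -6*(-1) = 6)
j(Z) = Z + 2*Z*(-2 + Z) (j(Z) = Z + (-2 + Z)*(2*Z) = Z + 2*Z*(-2 + Z))
j(l)² = (6*(-3 + 2*6))² = (6*(-3 + 12))² = (6*9)² = 54² = 2916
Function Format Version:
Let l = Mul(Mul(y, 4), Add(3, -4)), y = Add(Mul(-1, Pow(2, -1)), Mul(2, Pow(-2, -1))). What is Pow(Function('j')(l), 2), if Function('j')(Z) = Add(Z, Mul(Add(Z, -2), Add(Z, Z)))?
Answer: 2916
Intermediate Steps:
y = Rational(-3, 2) (y = Add(Mul(-1, Rational(1, 2)), Mul(2, Rational(-1, 2))) = Add(Rational(-1, 2), -1) = Rational(-3, 2) ≈ -1.5000)
l = 6 (l = Mul(Mul(Rational(-3, 2), 4), Add(3, -4)) = Mul(-6, -1) = 6)
Function('j')(Z) = Add(Z, Mul(2, Z, Add(-2, Z))) (Function('j')(Z) = Add(Z, Mul(Add(-2, Z), Mul(2, Z))) = Add(Z, Mul(2, Z, Add(-2, Z))))
Pow(Function('j')(l), 2) = Pow(Mul(6, Add(-3, Mul(2, 6))), 2) = Pow(Mul(6, Add(-3, 12)), 2) = Pow(Mul(6, 9), 2) = Pow(54, 2) = 2916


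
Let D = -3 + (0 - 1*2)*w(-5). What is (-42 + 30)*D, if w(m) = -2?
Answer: -12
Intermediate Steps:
D = 1 (D = -3 + (0 - 1*2)*(-2) = -3 + (0 - 2)*(-2) = -3 - 2*(-2) = -3 + 4 = 1)
(-42 + 30)*D = (-42 + 30)*1 = -12*1 = -12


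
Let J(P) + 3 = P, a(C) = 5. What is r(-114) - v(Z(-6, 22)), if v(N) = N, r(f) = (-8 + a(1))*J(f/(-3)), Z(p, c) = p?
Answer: -99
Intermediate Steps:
J(P) = -3 + P
r(f) = 9 + f (r(f) = (-8 + 5)*(-3 + f/(-3)) = -3*(-3 + f*(-⅓)) = -3*(-3 - f/3) = 9 + f)
r(-114) - v(Z(-6, 22)) = (9 - 114) - 1*(-6) = -105 + 6 = -99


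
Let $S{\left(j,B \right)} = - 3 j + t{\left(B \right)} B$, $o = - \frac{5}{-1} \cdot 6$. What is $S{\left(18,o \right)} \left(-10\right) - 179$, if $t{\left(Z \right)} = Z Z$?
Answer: $-269639$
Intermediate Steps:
$t{\left(Z \right)} = Z^{2}$
$o = 30$ ($o = \left(-5\right) \left(-1\right) 6 = 5 \cdot 6 = 30$)
$S{\left(j,B \right)} = B^{3} - 3 j$ ($S{\left(j,B \right)} = - 3 j + B^{2} B = - 3 j + B^{3} = B^{3} - 3 j$)
$S{\left(18,o \right)} \left(-10\right) - 179 = \left(30^{3} - 54\right) \left(-10\right) - 179 = \left(27000 - 54\right) \left(-10\right) - 179 = 26946 \left(-10\right) - 179 = -269460 - 179 = -269639$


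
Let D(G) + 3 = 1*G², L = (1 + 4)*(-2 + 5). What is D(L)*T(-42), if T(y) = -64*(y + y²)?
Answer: -24466176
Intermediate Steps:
T(y) = -64*y - 64*y²
L = 15 (L = 5*3 = 15)
D(G) = -3 + G² (D(G) = -3 + 1*G² = -3 + G²)
D(L)*T(-42) = (-3 + 15²)*(-64*(-42)*(1 - 42)) = (-3 + 225)*(-64*(-42)*(-41)) = 222*(-110208) = -24466176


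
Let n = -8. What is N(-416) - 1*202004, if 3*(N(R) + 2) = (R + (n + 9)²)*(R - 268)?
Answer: -107386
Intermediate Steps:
N(R) = -2 + (1 + R)*(-268 + R)/3 (N(R) = -2 + ((R + (-8 + 9)²)*(R - 268))/3 = -2 + ((R + 1²)*(-268 + R))/3 = -2 + ((R + 1)*(-268 + R))/3 = -2 + ((1 + R)*(-268 + R))/3 = -2 + (1 + R)*(-268 + R)/3)
N(-416) - 1*202004 = (-274/3 - 89*(-416) + (⅓)*(-416)²) - 1*202004 = (-274/3 + 37024 + (⅓)*173056) - 202004 = (-274/3 + 37024 + 173056/3) - 202004 = 94618 - 202004 = -107386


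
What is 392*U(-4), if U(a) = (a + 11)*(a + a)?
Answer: -21952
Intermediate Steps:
U(a) = 2*a*(11 + a) (U(a) = (11 + a)*(2*a) = 2*a*(11 + a))
392*U(-4) = 392*(2*(-4)*(11 - 4)) = 392*(2*(-4)*7) = 392*(-56) = -21952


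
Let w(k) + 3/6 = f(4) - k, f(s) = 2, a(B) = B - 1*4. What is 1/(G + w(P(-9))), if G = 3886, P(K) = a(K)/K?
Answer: 18/69949 ≈ 0.00025733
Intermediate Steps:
a(B) = -4 + B (a(B) = B - 4 = -4 + B)
P(K) = (-4 + K)/K
w(k) = 3/2 - k (w(k) = -½ + (2 - k) = 3/2 - k)
1/(G + w(P(-9))) = 1/(3886 + (3/2 - (-4 - 9)/(-9))) = 1/(3886 + (3/2 - (-1)*(-13)/9)) = 1/(3886 + (3/2 - 1*13/9)) = 1/(3886 + (3/2 - 13/9)) = 1/(3886 + 1/18) = 1/(69949/18) = 18/69949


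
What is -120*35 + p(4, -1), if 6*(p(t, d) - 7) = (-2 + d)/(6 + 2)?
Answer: -67089/16 ≈ -4193.1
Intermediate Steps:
p(t, d) = 167/24 + d/48 (p(t, d) = 7 + ((-2 + d)/(6 + 2))/6 = 7 + ((-2 + d)/8)/6 = 7 + ((-2 + d)*(⅛))/6 = 7 + (-¼ + d/8)/6 = 7 + (-1/24 + d/48) = 167/24 + d/48)
-120*35 + p(4, -1) = -120*35 + (167/24 + (1/48)*(-1)) = -4200 + (167/24 - 1/48) = -4200 + 111/16 = -67089/16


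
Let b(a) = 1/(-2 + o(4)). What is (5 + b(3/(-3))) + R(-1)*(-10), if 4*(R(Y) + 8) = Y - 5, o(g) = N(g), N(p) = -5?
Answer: 699/7 ≈ 99.857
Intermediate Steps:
o(g) = -5
b(a) = -1/7 (b(a) = 1/(-2 - 5) = 1/(-7) = -1/7)
R(Y) = -37/4 + Y/4 (R(Y) = -8 + (Y - 5)/4 = -8 + (-5 + Y)/4 = -8 + (-5/4 + Y/4) = -37/4 + Y/4)
(5 + b(3/(-3))) + R(-1)*(-10) = (5 - 1/7) + (-37/4 + (1/4)*(-1))*(-10) = 34/7 + (-37/4 - 1/4)*(-10) = 34/7 - 19/2*(-10) = 34/7 + 95 = 699/7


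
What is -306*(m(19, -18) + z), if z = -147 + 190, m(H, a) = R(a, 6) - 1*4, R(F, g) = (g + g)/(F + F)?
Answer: -11832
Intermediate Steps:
R(F, g) = g/F (R(F, g) = (2*g)/((2*F)) = (2*g)*(1/(2*F)) = g/F)
m(H, a) = -4 + 6/a (m(H, a) = 6/a - 1*4 = 6/a - 4 = -4 + 6/a)
z = 43
-306*(m(19, -18) + z) = -306*((-4 + 6/(-18)) + 43) = -306*((-4 + 6*(-1/18)) + 43) = -306*((-4 - ⅓) + 43) = -306*(-13/3 + 43) = -306*116/3 = -11832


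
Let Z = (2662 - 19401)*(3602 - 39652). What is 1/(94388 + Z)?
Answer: 1/603535338 ≈ 1.6569e-9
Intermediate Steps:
Z = 603440950 (Z = -16739*(-36050) = 603440950)
1/(94388 + Z) = 1/(94388 + 603440950) = 1/603535338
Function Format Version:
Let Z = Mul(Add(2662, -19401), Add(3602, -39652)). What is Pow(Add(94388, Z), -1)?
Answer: Rational(1, 603535338) ≈ 1.6569e-9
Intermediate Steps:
Z = 603440950 (Z = Mul(-16739, -36050) = 603440950)
Pow(Add(94388, Z), -1) = Pow(Add(94388, 603440950), -1) = Pow(603535338, -1) = Rational(1, 603535338)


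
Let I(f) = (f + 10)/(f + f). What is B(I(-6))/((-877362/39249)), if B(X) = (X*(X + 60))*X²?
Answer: 8771/88722 ≈ 0.098859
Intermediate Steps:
I(f) = (10 + f)/(2*f) (I(f) = (10 + f)/((2*f)) = (1/(2*f))*(10 + f) = (10 + f)/(2*f))
B(X) = X³*(60 + X) (B(X) = (X*(60 + X))*X² = X³*(60 + X))
B(I(-6))/((-877362/39249)) = (((½)*(10 - 6)/(-6))³*(60 + (½)*(10 - 6)/(-6)))/((-877362/39249)) = (((½)*(-⅙)*4)³*(60 + (½)*(-⅙)*4))/((-877362*1/39249)) = ((-⅓)³*(60 - ⅓))/(-3286/147) = -1/27*179/3*(-147/3286) = -179/81*(-147/3286) = 8771/88722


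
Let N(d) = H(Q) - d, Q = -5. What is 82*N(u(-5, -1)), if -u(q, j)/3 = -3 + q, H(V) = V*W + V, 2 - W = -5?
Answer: -5248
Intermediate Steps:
W = 7 (W = 2 - 1*(-5) = 2 + 5 = 7)
H(V) = 8*V (H(V) = V*7 + V = 7*V + V = 8*V)
u(q, j) = 9 - 3*q (u(q, j) = -3*(-3 + q) = 9 - 3*q)
N(d) = -40 - d (N(d) = 8*(-5) - d = -40 - d)
82*N(u(-5, -1)) = 82*(-40 - (9 - 3*(-5))) = 82*(-40 - (9 + 15)) = 82*(-40 - 1*24) = 82*(-40 - 24) = 82*(-64) = -5248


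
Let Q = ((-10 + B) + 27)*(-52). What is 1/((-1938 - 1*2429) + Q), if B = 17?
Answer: -1/6135 ≈ -0.00016300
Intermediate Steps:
Q = -1768 (Q = ((-10 + 17) + 27)*(-52) = (7 + 27)*(-52) = 34*(-52) = -1768)
1/((-1938 - 1*2429) + Q) = 1/((-1938 - 1*2429) - 1768) = 1/((-1938 - 2429) - 1768) = 1/(-4367 - 1768) = 1/(-6135) = -1/6135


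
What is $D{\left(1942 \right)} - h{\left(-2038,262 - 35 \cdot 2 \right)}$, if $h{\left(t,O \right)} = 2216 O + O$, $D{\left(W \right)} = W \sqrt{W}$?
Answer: $-425664 + 1942 \sqrt{1942} \approx -3.4008 \cdot 10^{5}$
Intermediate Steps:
$D{\left(W \right)} = W^{\frac{3}{2}}$
$h{\left(t,O \right)} = 2217 O$
$D{\left(1942 \right)} - h{\left(-2038,262 - 35 \cdot 2 \right)} = 1942^{\frac{3}{2}} - 2217 \left(262 - 35 \cdot 2\right) = 1942 \sqrt{1942} - 2217 \left(262 - 70\right) = 1942 \sqrt{1942} - 2217 \cdot 192 = 1942 \sqrt{1942} - 425664 = -425664 + 1942 \sqrt{1942}$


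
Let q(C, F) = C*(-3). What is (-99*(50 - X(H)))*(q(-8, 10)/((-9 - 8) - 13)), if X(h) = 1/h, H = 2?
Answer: 19602/5 ≈ 3920.4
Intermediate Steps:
q(C, F) = -3*C
(-99*(50 - X(H)))*(q(-8, 10)/((-9 - 8) - 13)) = (-99*(50 - 1/2))*((-3*(-8))/((-9 - 8) - 13)) = (-99*(50 - 1*½))*(24/(-17 - 13)) = (-99*(50 - ½))*(24/(-30)) = (-99*99/2)*(24*(-1/30)) = -9801/2*(-⅘) = 19602/5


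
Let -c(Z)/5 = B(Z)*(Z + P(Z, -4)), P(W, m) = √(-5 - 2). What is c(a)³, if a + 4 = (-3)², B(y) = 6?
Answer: -540000 - 1836000*I*√7 ≈ -5.4e+5 - 4.8576e+6*I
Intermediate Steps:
a = 5 (a = -4 + (-3)² = -4 + 9 = 5)
P(W, m) = I*√7 (P(W, m) = √(-7) = I*√7)
c(Z) = -30*Z - 30*I*√7 (c(Z) = -30*(Z + I*√7) = -5*(6*Z + 6*I*√7) = -30*Z - 30*I*√7)
c(a)³ = (-30*5 - 30*I*√7)³ = (-150 - 30*I*√7)³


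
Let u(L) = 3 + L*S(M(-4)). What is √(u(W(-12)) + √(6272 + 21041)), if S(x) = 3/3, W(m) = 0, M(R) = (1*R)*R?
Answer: √(3 + √27313) ≈ 12.972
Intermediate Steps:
M(R) = R² (M(R) = R*R = R²)
S(x) = 1 (S(x) = 3*(⅓) = 1)
u(L) = 3 + L (u(L) = 3 + L*1 = 3 + L)
√(u(W(-12)) + √(6272 + 21041)) = √((3 + 0) + √(6272 + 21041)) = √(3 + √27313)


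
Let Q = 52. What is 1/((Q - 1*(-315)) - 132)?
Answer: 1/235 ≈ 0.0042553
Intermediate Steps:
1/((Q - 1*(-315)) - 132) = 1/((52 - 1*(-315)) - 132) = 1/((52 + 315) - 132) = 1/(367 - 132) = 1/235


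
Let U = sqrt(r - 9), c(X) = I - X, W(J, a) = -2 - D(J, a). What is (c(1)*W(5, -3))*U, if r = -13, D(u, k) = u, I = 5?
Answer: -28*I*sqrt(22) ≈ -131.33*I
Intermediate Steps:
W(J, a) = -2 - J
c(X) = 5 - X
U = I*sqrt(22) (U = sqrt(-13 - 9) = sqrt(-22) = I*sqrt(22) ≈ 4.6904*I)
(c(1)*W(5, -3))*U = ((5 - 1*1)*(-2 - 1*5))*(I*sqrt(22)) = ((5 - 1)*(-2 - 5))*(I*sqrt(22)) = (4*(-7))*(I*sqrt(22)) = -28*I*sqrt(22)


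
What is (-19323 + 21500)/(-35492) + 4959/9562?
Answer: 77594177/169687252 ≈ 0.45728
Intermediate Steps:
(-19323 + 21500)/(-35492) + 4959/9562 = 2177*(-1/35492) + 4959*(1/9562) = -2177/35492 + 4959/9562 = 77594177/169687252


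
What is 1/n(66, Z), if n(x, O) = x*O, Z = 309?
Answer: 1/20394 ≈ 4.9034e-5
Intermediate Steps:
n(x, O) = O*x
1/n(66, Z) = 1/(309*66) = 1/20394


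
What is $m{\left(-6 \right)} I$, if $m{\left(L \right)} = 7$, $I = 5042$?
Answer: $35294$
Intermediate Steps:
$m{\left(-6 \right)} I = 7 \cdot 5042 = 35294$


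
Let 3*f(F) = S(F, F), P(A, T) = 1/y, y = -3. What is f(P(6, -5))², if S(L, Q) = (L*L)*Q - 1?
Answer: 784/6561 ≈ 0.11949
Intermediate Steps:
P(A, T) = -⅓ (P(A, T) = 1/(-3) = -⅓)
S(L, Q) = -1 + Q*L² (S(L, Q) = L²*Q - 1 = Q*L² - 1 = -1 + Q*L²)
f(F) = -⅓ + F³/3 (f(F) = (-1 + F*F²)/3 = (-1 + F³)/3 = -⅓ + F³/3)
f(P(6, -5))² = (-⅓ + (-⅓)³/3)² = (-⅓ + (⅓)*(-1/27))² = (-⅓ - 1/81)² = (-28/81)² = 784/6561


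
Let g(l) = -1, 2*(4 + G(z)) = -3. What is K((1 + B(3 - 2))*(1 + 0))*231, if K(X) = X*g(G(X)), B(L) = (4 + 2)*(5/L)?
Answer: -7161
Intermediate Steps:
G(z) = -11/2 (G(z) = -4 + (½)*(-3) = -4 - 3/2 = -11/2)
B(L) = 30/L (B(L) = 6*(5/L) = 30/L)
K(X) = -X (K(X) = X*(-1) = -X)
K((1 + B(3 - 2))*(1 + 0))*231 = -(1 + 30/(3 - 2))*(1 + 0)*231 = -(1 + 30/1)*231 = -(1 + 30*1)*231 = -(1 + 30)*231 = -31*231 = -7161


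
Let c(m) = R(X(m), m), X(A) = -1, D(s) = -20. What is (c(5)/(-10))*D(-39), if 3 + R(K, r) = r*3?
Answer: 24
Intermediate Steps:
R(K, r) = -3 + 3*r (R(K, r) = -3 + r*3 = -3 + 3*r)
c(m) = -3 + 3*m
(c(5)/(-10))*D(-39) = ((-3 + 3*5)/(-10))*(-20) = ((-3 + 15)*(-1/10))*(-20) = (12*(-1/10))*(-20) = -6/5*(-20) = 24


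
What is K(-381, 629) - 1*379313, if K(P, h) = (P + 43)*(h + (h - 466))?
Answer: -647009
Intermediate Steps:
K(P, h) = (-466 + 2*h)*(43 + P) (K(P, h) = (43 + P)*(h + (-466 + h)) = (43 + P)*(-466 + 2*h) = (-466 + 2*h)*(43 + P))
K(-381, 629) - 1*379313 = (-20038 - 466*(-381) + 86*629 + 2*(-381)*629) - 1*379313 = (-20038 + 177546 + 54094 - 479298) - 379313 = -267696 - 379313 = -647009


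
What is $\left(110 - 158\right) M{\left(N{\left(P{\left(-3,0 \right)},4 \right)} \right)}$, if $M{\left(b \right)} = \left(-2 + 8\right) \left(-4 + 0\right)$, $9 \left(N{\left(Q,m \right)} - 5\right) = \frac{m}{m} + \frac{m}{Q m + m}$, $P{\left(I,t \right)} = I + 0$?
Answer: $1152$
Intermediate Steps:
$P{\left(I,t \right)} = I$
$N{\left(Q,m \right)} = \frac{46}{9} + \frac{m}{9 \left(m + Q m\right)}$ ($N{\left(Q,m \right)} = 5 + \frac{\frac{m}{m} + \frac{m}{Q m + m}}{9} = 5 + \frac{1 + \frac{m}{m + Q m}}{9} = 5 + \left(\frac{1}{9} + \frac{m}{9 \left(m + Q m\right)}\right) = \frac{46}{9} + \frac{m}{9 \left(m + Q m\right)}$)
$M{\left(b \right)} = -24$ ($M{\left(b \right)} = 6 \left(-4\right) = -24$)
$\left(110 - 158\right) M{\left(N{\left(P{\left(-3,0 \right)},4 \right)} \right)} = \left(110 - 158\right) \left(-24\right) = \left(-48\right) \left(-24\right) = 1152$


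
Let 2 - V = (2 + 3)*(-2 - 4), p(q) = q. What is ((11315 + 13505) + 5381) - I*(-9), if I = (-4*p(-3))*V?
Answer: 33657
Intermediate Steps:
V = 32 (V = 2 - (2 + 3)*(-2 - 4) = 2 - 5*(-6) = 2 - 1*(-30) = 2 + 30 = 32)
I = 384 (I = -4*(-3)*32 = 12*32 = 384)
((11315 + 13505) + 5381) - I*(-9) = ((11315 + 13505) + 5381) - 1*384*(-9) = (24820 + 5381) - 384*(-9) = 30201 + 3456 = 33657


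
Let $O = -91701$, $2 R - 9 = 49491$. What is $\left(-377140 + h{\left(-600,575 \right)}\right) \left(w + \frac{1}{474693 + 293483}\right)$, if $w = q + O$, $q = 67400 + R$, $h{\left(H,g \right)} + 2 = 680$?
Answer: $- \frac{1583486515775}{9368} \approx -1.6903 \cdot 10^{8}$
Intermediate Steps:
$R = 24750$ ($R = \frac{9}{2} + \frac{1}{2} \cdot 49491 = \frac{9}{2} + \frac{49491}{2} = 24750$)
$h{\left(H,g \right)} = 678$ ($h{\left(H,g \right)} = -2 + 680 = 678$)
$q = 92150$ ($q = 67400 + 24750 = 92150$)
$w = 449$ ($w = 92150 - 91701 = 449$)
$\left(-377140 + h{\left(-600,575 \right)}\right) \left(w + \frac{1}{474693 + 293483}\right) = \left(-377140 + 678\right) \left(449 + \frac{1}{474693 + 293483}\right) = - 376462 \left(449 + \frac{1}{768176}\right) = \left(-376462\right) \frac{344911025}{768176} = - \frac{1583486515775}{9368}$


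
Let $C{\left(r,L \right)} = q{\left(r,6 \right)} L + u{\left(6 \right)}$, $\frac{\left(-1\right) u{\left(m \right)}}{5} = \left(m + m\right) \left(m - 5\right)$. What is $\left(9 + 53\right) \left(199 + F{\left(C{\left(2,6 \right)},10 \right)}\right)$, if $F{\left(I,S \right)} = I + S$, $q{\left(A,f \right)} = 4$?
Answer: $10726$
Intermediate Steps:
$u{\left(m \right)} = - 10 m \left(-5 + m\right)$ ($u{\left(m \right)} = - 5 \left(m + m\right) \left(m - 5\right) = - 5 \cdot 2 m \left(-5 + m\right) = - 10 m \left(-5 + m\right)$)
$C{\left(r,L \right)} = -60 + 4 L$ ($C{\left(r,L \right)} = 4 L + 10 \cdot 6 \left(5 - 6\right) = 4 L + 10 \cdot 6 \left(-1\right) = 4 L - 60 = -60 + 4 L$)
$\left(9 + 53\right) \left(199 + F{\left(C{\left(2,6 \right)},10 \right)}\right) = \left(9 + 53\right) \left(199 + \left(\left(-60 + 4 \cdot 6\right) + 10\right)\right) = 62 \left(199 + \left(\left(-60 + 24\right) + 10\right)\right) = 62 \left(199 + \left(-36 + 10\right)\right) = 62 \left(199 - 26\right) = 62 \cdot 173 = 10726$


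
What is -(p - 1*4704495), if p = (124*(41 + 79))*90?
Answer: 3365295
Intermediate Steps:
p = 1339200 (p = (124*120)*90 = 14880*90 = 1339200)
-(p - 1*4704495) = -(1339200 - 1*4704495) = -(1339200 - 4704495) = -1*(-3365295) = 3365295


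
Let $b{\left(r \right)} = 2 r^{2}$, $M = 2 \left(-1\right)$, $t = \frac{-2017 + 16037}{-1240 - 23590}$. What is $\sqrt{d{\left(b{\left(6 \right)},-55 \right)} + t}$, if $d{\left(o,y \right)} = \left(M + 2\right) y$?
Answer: $\frac{i \sqrt{3481166}}{2483} \approx 0.75142 i$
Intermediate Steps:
$t = - \frac{1402}{2483}$ ($t = \frac{14020}{-24830} = 14020 \left(- \frac{1}{24830}\right) = - \frac{1402}{2483} \approx -0.56464$)
$M = -2$
$d{\left(o,y \right)} = 0$ ($d{\left(o,y \right)} = \left(-2 + 2\right) y = 0 y = 0$)
$\sqrt{d{\left(b{\left(6 \right)},-55 \right)} + t} = \sqrt{0 - \frac{1402}{2483}} = \sqrt{- \frac{1402}{2483}} = \frac{i \sqrt{3481166}}{2483}$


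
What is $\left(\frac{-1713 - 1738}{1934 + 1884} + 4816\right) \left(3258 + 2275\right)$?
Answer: $\frac{101718876721}{3818} \approx 2.6642 \cdot 10^{7}$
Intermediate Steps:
$\left(\frac{-1713 - 1738}{1934 + 1884} + 4816\right) \left(3258 + 2275\right) = \left(- \frac{3451}{3818} + 4816\right) 5533 = \frac{18384037}{3818} \cdot 5533 = \frac{101718876721}{3818}$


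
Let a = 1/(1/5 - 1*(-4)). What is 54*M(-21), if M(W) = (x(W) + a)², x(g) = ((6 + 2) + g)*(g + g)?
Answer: 789503046/49 ≈ 1.6112e+7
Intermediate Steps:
x(g) = 2*g*(8 + g) (x(g) = (8 + g)*(2*g) = 2*g*(8 + g))
a = 5/21 (a = 1/(⅕ + 4) = 1/(21/5) = 5/21 ≈ 0.23810)
M(W) = (5/21 + 2*W*(8 + W))² (M(W) = (2*W*(8 + W) + 5/21)² = (5/21 + 2*W*(8 + W))²)
54*M(-21) = 54*((5 + 42*(-21)*(8 - 21))²/441) = 54*((5 + 42*(-21)*(-13))²/441) = 54*((5 + 11466)²/441) = 54*((1/441)*11471²) = 54*((1/441)*131583841) = 54*(131583841/441) = 789503046/49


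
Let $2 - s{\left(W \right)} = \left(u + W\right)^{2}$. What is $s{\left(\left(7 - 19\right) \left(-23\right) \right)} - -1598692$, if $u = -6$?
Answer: $1525794$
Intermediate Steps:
$s{\left(W \right)} = 2 - \left(-6 + W\right)^{2}$
$s{\left(\left(7 - 19\right) \left(-23\right) \right)} - -1598692 = \left(2 - \left(-6 + \left(7 - 19\right) \left(-23\right)\right)^{2}\right) - -1598692 = \left(2 - \left(-6 - -276\right)^{2}\right) + 1598692 = \left(2 - \left(-6 + 276\right)^{2}\right) + 1598692 = \left(2 - 270^{2}\right) + 1598692 = \left(2 - 72900\right) + 1598692 = -72898 + 1598692 = 1525794$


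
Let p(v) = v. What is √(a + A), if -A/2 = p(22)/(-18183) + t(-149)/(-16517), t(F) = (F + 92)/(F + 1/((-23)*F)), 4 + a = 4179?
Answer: 2*√50715865692785884052473071585/6970654363911 ≈ 64.614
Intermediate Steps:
a = 4175 (a = -4 + 4179 = 4175)
t(F) = (92 + F)/(F - 1/(23*F))
A = 17190782515/6970654363911 (A = -2*(22/(-18183) + (23*(-149)*(92 - 149)/(-1 + 23*(-149)²))/(-16517)) = -2*(22*(-1/18183) + (23*(-149)*(-57)/(-1 + 23*22201))*(-1/16517)) = -2*(-2/1653 + (23*(-149)*(-57)/(-1 + 510623))*(-1/16517)) = -2*(-2/1653 + (23*(-149)*(-57)/510622)*(-1/16517)) = -2*(-2/1653 + (23*(-149)*(1/510622)*(-57))*(-1/16517)) = -2*(-2/1653 + (195339/510622)*(-1/16517)) = -2*(-2/1653 - 195339/8433943574) = -2*(-17190782515/13941308727822) = 17190782515/6970654363911 ≈ 0.0024662)
√(a + A) = √(4175 + 17190782515/6970654363911) = √(29102499160110940/6970654363911) = 2*√50715865692785884052473071585/6970654363911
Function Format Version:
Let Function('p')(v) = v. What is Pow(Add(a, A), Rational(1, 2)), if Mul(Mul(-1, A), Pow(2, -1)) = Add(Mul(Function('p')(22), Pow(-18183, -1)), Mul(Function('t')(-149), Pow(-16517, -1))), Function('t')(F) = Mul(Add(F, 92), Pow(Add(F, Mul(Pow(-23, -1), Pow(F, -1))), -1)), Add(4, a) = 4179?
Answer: Mul(Rational(2, 6970654363911), Pow(50715865692785884052473071585, Rational(1, 2))) ≈ 64.614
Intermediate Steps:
a = 4175 (a = Add(-4, 4179) = 4175)
Function('t')(F) = Mul(Pow(Add(F, Mul(Rational(-1, 23), Pow(F, -1))), -1), Add(92, F)) (Function('t')(F) = Mul(Add(92, F), Pow(Add(F, Mul(Rational(-1, 23), Pow(F, -1))), -1)) = Mul(Pow(Add(F, Mul(Rational(-1, 23), Pow(F, -1))), -1), Add(92, F)))
A = Rational(17190782515, 6970654363911) (A = Mul(-2, Add(Mul(22, Pow(-18183, -1)), Mul(Mul(23, -149, Pow(Add(-1, Mul(23, Pow(-149, 2))), -1), Add(92, -149)), Pow(-16517, -1)))) = Mul(-2, Add(Mul(22, Rational(-1, 18183)), Mul(Mul(23, -149, Pow(Add(-1, Mul(23, 22201)), -1), -57), Rational(-1, 16517)))) = Mul(-2, Add(Rational(-2, 1653), Mul(Mul(23, -149, Pow(Add(-1, 510623), -1), -57), Rational(-1, 16517)))) = Mul(-2, Add(Rational(-2, 1653), Mul(Mul(23, -149, Pow(510622, -1), -57), Rational(-1, 16517)))) = Mul(-2, Add(Rational(-2, 1653), Mul(Mul(23, -149, Rational(1, 510622), -57), Rational(-1, 16517)))) = Mul(-2, Add(Rational(-2, 1653), Mul(Rational(195339, 510622), Rational(-1, 16517)))) = Mul(-2, Add(Rational(-2, 1653), Rational(-195339, 8433943574))) = Mul(-2, Rational(-17190782515, 13941308727822)) = Rational(17190782515, 6970654363911) ≈ 0.0024662)
Pow(Add(a, A), Rational(1, 2)) = Pow(Add(4175, Rational(17190782515, 6970654363911)), Rational(1, 2)) = Pow(Rational(29102499160110940, 6970654363911), Rational(1, 2)) = Mul(Rational(2, 6970654363911), Pow(50715865692785884052473071585, Rational(1, 2)))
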